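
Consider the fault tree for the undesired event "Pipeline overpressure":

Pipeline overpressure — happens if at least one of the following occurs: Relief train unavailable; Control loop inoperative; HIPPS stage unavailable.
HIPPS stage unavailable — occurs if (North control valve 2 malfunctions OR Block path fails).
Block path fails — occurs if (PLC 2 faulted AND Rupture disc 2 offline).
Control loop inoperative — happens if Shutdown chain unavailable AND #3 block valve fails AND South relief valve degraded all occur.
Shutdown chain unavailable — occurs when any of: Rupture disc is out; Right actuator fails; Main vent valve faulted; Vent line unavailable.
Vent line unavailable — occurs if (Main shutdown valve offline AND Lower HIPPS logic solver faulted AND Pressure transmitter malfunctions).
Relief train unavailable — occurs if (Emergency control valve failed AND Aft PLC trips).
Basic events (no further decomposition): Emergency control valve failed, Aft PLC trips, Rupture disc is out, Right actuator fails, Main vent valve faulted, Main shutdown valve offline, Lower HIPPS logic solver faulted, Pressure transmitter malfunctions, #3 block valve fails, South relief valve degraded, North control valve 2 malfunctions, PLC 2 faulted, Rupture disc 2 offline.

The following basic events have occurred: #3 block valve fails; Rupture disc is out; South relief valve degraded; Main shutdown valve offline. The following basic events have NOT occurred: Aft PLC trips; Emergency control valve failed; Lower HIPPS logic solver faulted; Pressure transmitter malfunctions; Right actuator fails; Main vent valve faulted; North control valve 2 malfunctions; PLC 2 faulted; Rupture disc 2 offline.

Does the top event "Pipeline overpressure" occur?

Relief train unavailable [AND]: Emergency control valve failed=not, Aft PLC trips=not → not all inputs occur → does not occur.
Vent line unavailable [AND]: Main shutdown valve offline=occurs, Lower HIPPS logic solver faulted=not, Pressure transmitter malfunctions=not → not all inputs occur → does not occur.
Shutdown chain unavailable [OR]: Rupture disc is out=occurs, Right actuator fails=not, Main vent valve faulted=not, Vent line unavailable=not → at least one input occurs → occurs.
Control loop inoperative [AND]: Shutdown chain unavailable=occurs, #3 block valve fails=occurs, South relief valve degraded=occurs → all inputs occur → occurs.
Block path fails [AND]: PLC 2 faulted=not, Rupture disc 2 offline=not → not all inputs occur → does not occur.
HIPPS stage unavailable [OR]: North control valve 2 malfunctions=not, Block path fails=not → no input occurs → does not occur.
Pipeline overpressure [OR]: Relief train unavailable=not, Control loop inoperative=occurs, HIPPS stage unavailable=not → at least one input occurs → occurs.

Yes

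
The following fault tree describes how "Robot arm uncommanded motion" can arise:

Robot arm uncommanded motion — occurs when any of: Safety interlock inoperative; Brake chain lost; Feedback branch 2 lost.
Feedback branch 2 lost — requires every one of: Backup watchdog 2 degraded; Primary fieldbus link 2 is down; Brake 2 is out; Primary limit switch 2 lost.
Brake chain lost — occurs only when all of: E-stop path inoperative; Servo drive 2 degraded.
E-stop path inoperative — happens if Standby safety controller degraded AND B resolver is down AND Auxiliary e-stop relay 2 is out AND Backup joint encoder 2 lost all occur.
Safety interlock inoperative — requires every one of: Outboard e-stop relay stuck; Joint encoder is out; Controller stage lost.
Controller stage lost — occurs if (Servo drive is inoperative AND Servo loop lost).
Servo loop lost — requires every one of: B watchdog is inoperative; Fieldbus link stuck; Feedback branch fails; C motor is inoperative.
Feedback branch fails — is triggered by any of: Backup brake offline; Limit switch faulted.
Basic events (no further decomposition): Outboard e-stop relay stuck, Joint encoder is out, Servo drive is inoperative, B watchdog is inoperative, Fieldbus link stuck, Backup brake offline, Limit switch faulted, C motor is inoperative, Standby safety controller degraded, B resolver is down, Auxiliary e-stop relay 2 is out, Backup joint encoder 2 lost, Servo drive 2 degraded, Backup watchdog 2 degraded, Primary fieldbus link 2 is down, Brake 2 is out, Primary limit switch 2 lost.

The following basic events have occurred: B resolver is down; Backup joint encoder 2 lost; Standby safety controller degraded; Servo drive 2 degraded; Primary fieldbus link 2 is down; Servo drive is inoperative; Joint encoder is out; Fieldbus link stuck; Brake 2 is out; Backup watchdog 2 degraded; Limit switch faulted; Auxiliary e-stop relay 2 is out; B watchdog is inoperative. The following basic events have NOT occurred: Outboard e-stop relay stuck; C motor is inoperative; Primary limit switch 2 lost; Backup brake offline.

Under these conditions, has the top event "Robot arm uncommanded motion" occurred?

Yes

Feedback branch fails [OR]: Backup brake offline=not, Limit switch faulted=occurs → at least one input occurs → occurs.
Servo loop lost [AND]: B watchdog is inoperative=occurs, Fieldbus link stuck=occurs, Feedback branch fails=occurs, C motor is inoperative=not → not all inputs occur → does not occur.
Controller stage lost [AND]: Servo drive is inoperative=occurs, Servo loop lost=not → not all inputs occur → does not occur.
Safety interlock inoperative [AND]: Outboard e-stop relay stuck=not, Joint encoder is out=occurs, Controller stage lost=not → not all inputs occur → does not occur.
E-stop path inoperative [AND]: Standby safety controller degraded=occurs, B resolver is down=occurs, Auxiliary e-stop relay 2 is out=occurs, Backup joint encoder 2 lost=occurs → all inputs occur → occurs.
Brake chain lost [AND]: E-stop path inoperative=occurs, Servo drive 2 degraded=occurs → all inputs occur → occurs.
Feedback branch 2 lost [AND]: Backup watchdog 2 degraded=occurs, Primary fieldbus link 2 is down=occurs, Brake 2 is out=occurs, Primary limit switch 2 lost=not → not all inputs occur → does not occur.
Robot arm uncommanded motion [OR]: Safety interlock inoperative=not, Brake chain lost=occurs, Feedback branch 2 lost=not → at least one input occurs → occurs.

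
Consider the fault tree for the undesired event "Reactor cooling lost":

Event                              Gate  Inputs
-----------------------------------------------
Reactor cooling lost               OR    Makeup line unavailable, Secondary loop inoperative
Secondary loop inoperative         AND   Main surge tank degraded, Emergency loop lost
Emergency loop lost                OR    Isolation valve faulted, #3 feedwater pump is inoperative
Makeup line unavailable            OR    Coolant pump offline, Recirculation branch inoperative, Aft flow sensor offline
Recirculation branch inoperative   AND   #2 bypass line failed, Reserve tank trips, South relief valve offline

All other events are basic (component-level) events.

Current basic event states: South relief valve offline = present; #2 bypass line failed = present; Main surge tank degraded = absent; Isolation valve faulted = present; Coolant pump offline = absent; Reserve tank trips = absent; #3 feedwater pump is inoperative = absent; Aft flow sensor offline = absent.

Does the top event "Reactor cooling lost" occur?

Recirculation branch inoperative [AND]: #2 bypass line failed=occurs, Reserve tank trips=not, South relief valve offline=occurs → not all inputs occur → does not occur.
Makeup line unavailable [OR]: Coolant pump offline=not, Recirculation branch inoperative=not, Aft flow sensor offline=not → no input occurs → does not occur.
Emergency loop lost [OR]: Isolation valve faulted=occurs, #3 feedwater pump is inoperative=not → at least one input occurs → occurs.
Secondary loop inoperative [AND]: Main surge tank degraded=not, Emergency loop lost=occurs → not all inputs occur → does not occur.
Reactor cooling lost [OR]: Makeup line unavailable=not, Secondary loop inoperative=not → no input occurs → does not occur.

No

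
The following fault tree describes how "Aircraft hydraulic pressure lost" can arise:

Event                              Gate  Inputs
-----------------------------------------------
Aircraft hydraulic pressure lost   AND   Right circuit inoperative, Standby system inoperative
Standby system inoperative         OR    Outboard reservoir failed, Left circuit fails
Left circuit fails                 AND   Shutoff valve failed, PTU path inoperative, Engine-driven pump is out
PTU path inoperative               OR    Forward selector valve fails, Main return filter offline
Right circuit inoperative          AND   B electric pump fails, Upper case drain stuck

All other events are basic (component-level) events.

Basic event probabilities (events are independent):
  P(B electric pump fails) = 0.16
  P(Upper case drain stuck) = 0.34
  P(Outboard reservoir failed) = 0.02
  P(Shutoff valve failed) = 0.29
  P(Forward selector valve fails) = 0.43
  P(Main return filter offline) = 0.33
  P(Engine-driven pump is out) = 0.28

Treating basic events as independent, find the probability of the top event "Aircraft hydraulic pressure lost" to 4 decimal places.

P(Right circuit inoperative) [AND] = 0.16 × 0.34 = 0.054400
P(PTU path inoperative) [OR] = 1 − (1−0.43) × (1−0.33) = 0.618100
P(Left circuit fails) [AND] = 0.29 × 0.618100 × 0.28 = 0.050190
P(Standby system inoperative) [OR] = 1 − (1−0.02) × (1−0.050190) = 0.069186
P(Aircraft hydraulic pressure lost) [AND] = 0.054400 × 0.069186 = 0.003764
Rounded to 4 decimal places: P(Aircraft hydraulic pressure lost) ≈ 0.0038.

0.0038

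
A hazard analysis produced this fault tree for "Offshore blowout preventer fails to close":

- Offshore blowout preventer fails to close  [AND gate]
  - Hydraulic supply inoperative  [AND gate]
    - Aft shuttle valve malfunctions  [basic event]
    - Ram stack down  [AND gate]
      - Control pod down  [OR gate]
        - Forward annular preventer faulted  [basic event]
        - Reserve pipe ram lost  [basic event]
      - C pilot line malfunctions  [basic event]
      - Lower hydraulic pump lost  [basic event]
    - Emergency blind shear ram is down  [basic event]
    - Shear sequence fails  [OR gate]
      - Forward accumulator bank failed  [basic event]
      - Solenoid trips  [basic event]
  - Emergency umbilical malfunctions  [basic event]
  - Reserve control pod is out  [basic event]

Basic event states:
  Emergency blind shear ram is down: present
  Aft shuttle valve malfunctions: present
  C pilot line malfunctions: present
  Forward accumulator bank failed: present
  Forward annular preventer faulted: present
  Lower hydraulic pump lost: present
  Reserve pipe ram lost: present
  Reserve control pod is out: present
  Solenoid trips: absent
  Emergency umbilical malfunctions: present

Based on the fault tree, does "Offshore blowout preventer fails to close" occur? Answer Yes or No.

Control pod down [OR]: Forward annular preventer faulted=occurs, Reserve pipe ram lost=occurs → at least one input occurs → occurs.
Ram stack down [AND]: Control pod down=occurs, C pilot line malfunctions=occurs, Lower hydraulic pump lost=occurs → all inputs occur → occurs.
Shear sequence fails [OR]: Forward accumulator bank failed=occurs, Solenoid trips=not → at least one input occurs → occurs.
Hydraulic supply inoperative [AND]: Aft shuttle valve malfunctions=occurs, Ram stack down=occurs, Emergency blind shear ram is down=occurs, Shear sequence fails=occurs → all inputs occur → occurs.
Offshore blowout preventer fails to close [AND]: Hydraulic supply inoperative=occurs, Emergency umbilical malfunctions=occurs, Reserve control pod is out=occurs → all inputs occur → occurs.

Yes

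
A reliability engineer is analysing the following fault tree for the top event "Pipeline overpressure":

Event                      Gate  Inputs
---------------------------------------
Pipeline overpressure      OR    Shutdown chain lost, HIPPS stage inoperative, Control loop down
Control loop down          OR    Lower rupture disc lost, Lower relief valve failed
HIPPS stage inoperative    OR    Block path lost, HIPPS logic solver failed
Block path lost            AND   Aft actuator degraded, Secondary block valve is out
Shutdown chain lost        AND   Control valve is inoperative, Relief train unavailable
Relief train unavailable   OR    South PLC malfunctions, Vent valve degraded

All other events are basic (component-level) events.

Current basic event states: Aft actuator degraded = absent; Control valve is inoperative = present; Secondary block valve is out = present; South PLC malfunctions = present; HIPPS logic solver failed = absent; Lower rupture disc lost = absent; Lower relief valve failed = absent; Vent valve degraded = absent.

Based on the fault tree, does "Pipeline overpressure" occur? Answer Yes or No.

Yes

Relief train unavailable [OR]: South PLC malfunctions=occurs, Vent valve degraded=not → at least one input occurs → occurs.
Shutdown chain lost [AND]: Control valve is inoperative=occurs, Relief train unavailable=occurs → all inputs occur → occurs.
Block path lost [AND]: Aft actuator degraded=not, Secondary block valve is out=occurs → not all inputs occur → does not occur.
HIPPS stage inoperative [OR]: Block path lost=not, HIPPS logic solver failed=not → no input occurs → does not occur.
Control loop down [OR]: Lower rupture disc lost=not, Lower relief valve failed=not → no input occurs → does not occur.
Pipeline overpressure [OR]: Shutdown chain lost=occurs, HIPPS stage inoperative=not, Control loop down=not → at least one input occurs → occurs.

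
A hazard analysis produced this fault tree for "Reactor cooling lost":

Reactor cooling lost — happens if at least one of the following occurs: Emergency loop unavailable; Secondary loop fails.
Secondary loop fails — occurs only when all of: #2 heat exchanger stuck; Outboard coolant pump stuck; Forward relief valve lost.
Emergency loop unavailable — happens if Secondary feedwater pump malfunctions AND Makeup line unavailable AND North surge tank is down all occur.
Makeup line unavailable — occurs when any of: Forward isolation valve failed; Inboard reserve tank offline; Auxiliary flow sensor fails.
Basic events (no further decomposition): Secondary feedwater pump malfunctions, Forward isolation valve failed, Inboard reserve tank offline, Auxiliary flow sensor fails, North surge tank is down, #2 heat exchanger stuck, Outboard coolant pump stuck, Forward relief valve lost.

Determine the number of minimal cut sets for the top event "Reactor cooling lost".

4

Makeup line unavailable [OR]: union of children's cut sets → 3 cut set(s).
Emergency loop unavailable [AND]: one cut set from each child combined → 1 × 3 × 1 = 3 cut set(s).
Secondary loop fails [AND]: one cut set from each child combined → 1 × 1 × 1 = 1 cut set(s).
Reactor cooling lost [OR]: union of children's cut sets → 4 cut set(s).
Minimal cut sets: {Forward isolation valve failed, North surge tank is down, Secondary feedwater pump malfunctions}; {Inboard reserve tank offline, North surge tank is down, Secondary feedwater pump malfunctions}; {Auxiliary flow sensor fails, North surge tank is down, Secondary feedwater pump malfunctions}; {#2 heat exchanger stuck, Forward relief valve lost, Outboard coolant pump stuck}.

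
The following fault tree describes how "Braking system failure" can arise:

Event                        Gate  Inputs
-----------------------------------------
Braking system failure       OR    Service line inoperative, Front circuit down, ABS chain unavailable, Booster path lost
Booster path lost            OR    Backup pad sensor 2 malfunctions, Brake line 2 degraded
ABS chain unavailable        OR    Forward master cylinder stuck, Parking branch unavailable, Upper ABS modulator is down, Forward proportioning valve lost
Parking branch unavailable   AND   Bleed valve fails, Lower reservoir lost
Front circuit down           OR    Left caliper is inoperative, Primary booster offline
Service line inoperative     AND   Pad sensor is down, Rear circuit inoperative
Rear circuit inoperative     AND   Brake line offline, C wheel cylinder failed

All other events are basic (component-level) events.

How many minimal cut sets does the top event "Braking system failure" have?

9

Rear circuit inoperative [AND]: one cut set from each child combined → 1 × 1 = 1 cut set(s).
Service line inoperative [AND]: one cut set from each child combined → 1 × 1 = 1 cut set(s).
Front circuit down [OR]: union of children's cut sets → 2 cut set(s).
Parking branch unavailable [AND]: one cut set from each child combined → 1 × 1 = 1 cut set(s).
ABS chain unavailable [OR]: union of children's cut sets → 4 cut set(s).
Booster path lost [OR]: union of children's cut sets → 2 cut set(s).
Braking system failure [OR]: union of children's cut sets → 9 cut set(s).
Minimal cut sets: {Brake line offline, C wheel cylinder failed, Pad sensor is down}; {Left caliper is inoperative}; {Primary booster offline}; {Forward master cylinder stuck}; {Bleed valve fails, Lower reservoir lost}; {Upper ABS modulator is down}; {Forward proportioning valve lost}; {Backup pad sensor 2 malfunctions}; {Brake line 2 degraded}.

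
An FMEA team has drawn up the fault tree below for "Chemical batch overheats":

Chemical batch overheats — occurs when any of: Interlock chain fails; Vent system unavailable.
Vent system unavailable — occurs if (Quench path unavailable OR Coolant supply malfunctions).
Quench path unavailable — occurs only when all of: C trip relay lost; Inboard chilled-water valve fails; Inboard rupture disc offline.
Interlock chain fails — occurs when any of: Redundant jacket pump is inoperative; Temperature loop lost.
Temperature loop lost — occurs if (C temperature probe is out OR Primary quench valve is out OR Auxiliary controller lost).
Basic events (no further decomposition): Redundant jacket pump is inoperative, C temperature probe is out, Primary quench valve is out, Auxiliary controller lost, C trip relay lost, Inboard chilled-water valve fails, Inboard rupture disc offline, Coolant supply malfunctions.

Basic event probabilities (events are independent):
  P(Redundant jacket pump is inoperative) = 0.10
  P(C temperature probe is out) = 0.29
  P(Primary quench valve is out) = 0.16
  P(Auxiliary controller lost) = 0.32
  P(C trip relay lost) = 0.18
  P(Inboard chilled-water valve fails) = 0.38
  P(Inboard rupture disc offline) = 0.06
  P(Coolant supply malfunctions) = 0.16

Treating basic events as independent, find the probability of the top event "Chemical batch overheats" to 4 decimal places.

0.6947

P(Temperature loop lost) [OR] = 1 − (1−0.29) × (1−0.16) × (1−0.32) = 0.594448
P(Interlock chain fails) [OR] = 1 − (1−0.10) × (1−0.594448) = 0.635003
P(Quench path unavailable) [AND] = 0.18 × 0.38 × 0.06 = 0.004104
P(Vent system unavailable) [OR] = 1 − (1−0.004104) × (1−0.16) = 0.163447
P(Chemical batch overheats) [OR] = 1 − (1−0.635003) × (1−0.163447) = 0.694661
Rounded to 4 decimal places: P(Chemical batch overheats) ≈ 0.6947.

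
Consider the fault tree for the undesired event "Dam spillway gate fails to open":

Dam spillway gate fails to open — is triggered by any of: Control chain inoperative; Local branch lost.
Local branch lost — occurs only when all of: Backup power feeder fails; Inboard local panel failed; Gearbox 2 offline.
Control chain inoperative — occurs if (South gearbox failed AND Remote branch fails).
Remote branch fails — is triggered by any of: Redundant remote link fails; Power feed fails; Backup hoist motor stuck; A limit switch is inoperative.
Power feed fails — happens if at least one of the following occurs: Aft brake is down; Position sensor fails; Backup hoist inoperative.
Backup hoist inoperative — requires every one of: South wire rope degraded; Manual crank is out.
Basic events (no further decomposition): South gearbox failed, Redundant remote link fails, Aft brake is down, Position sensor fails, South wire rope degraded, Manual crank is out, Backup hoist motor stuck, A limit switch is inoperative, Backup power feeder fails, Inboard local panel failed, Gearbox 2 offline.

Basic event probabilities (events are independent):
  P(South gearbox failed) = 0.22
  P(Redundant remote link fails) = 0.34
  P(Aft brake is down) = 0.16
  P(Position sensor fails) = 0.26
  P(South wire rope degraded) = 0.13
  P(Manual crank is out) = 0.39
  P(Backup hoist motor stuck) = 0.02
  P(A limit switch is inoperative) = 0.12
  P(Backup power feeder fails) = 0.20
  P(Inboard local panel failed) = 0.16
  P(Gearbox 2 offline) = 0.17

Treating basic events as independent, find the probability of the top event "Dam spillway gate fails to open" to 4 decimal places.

0.1508

P(Backup hoist inoperative) [AND] = 0.13 × 0.39 = 0.050700
P(Power feed fails) [OR] = 1 − (1−0.16) × (1−0.26) × (1−0.050700) = 0.409915
P(Remote branch fails) [OR] = 1 − (1−0.34) × (1−0.409915) × (1−0.02) × (1−0.12) = 0.664133
P(Control chain inoperative) [AND] = 0.22 × 0.664133 = 0.146109
P(Local branch lost) [AND] = 0.20 × 0.16 × 0.17 = 0.005440
P(Dam spillway gate fails to open) [OR] = 1 − (1−0.146109) × (1−0.005440) = 0.150754
Rounded to 4 decimal places: P(Dam spillway gate fails to open) ≈ 0.1508.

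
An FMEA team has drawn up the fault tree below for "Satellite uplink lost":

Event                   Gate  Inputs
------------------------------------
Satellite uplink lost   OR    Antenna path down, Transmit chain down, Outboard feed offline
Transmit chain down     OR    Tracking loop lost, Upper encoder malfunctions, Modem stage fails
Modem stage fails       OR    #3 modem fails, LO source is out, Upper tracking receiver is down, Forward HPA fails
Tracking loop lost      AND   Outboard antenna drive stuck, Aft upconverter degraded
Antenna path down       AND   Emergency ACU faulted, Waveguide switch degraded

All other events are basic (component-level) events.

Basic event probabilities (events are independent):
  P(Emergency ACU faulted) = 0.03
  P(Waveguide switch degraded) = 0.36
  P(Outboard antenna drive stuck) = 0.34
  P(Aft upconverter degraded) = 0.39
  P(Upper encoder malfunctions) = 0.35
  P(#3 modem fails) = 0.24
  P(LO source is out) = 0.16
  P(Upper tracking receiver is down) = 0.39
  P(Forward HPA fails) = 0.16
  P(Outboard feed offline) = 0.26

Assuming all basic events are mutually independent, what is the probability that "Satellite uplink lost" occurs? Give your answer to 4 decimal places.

P(Antenna path down) [AND] = 0.03 × 0.36 = 0.010800
P(Tracking loop lost) [AND] = 0.34 × 0.39 = 0.132600
P(Modem stage fails) [OR] = 1 − (1−0.24) × (1−0.16) × (1−0.39) × (1−0.16) = 0.672884
P(Transmit chain down) [OR] = 1 − (1−0.132600) × (1−0.35) × (1−0.672884) = 0.815569
P(Satellite uplink lost) [OR] = 1 − (1−0.010800) × (1−0.815569) × (1−0.26) = 0.864995
Rounded to 4 decimal places: P(Satellite uplink lost) ≈ 0.8650.

0.8650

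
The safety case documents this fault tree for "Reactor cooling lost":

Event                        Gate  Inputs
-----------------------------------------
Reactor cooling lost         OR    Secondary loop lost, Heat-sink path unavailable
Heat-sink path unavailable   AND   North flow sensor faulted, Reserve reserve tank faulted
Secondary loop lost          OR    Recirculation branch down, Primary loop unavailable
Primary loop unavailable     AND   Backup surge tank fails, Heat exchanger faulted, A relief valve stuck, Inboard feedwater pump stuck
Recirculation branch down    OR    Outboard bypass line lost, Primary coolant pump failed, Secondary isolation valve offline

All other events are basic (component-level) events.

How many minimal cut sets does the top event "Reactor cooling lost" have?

5

Recirculation branch down [OR]: union of children's cut sets → 3 cut set(s).
Primary loop unavailable [AND]: one cut set from each child combined → 1 × 1 × 1 × 1 = 1 cut set(s).
Secondary loop lost [OR]: union of children's cut sets → 4 cut set(s).
Heat-sink path unavailable [AND]: one cut set from each child combined → 1 × 1 = 1 cut set(s).
Reactor cooling lost [OR]: union of children's cut sets → 5 cut set(s).
Minimal cut sets: {Outboard bypass line lost}; {Primary coolant pump failed}; {Secondary isolation valve offline}; {A relief valve stuck, Backup surge tank fails, Heat exchanger faulted, Inboard feedwater pump stuck}; {North flow sensor faulted, Reserve reserve tank faulted}.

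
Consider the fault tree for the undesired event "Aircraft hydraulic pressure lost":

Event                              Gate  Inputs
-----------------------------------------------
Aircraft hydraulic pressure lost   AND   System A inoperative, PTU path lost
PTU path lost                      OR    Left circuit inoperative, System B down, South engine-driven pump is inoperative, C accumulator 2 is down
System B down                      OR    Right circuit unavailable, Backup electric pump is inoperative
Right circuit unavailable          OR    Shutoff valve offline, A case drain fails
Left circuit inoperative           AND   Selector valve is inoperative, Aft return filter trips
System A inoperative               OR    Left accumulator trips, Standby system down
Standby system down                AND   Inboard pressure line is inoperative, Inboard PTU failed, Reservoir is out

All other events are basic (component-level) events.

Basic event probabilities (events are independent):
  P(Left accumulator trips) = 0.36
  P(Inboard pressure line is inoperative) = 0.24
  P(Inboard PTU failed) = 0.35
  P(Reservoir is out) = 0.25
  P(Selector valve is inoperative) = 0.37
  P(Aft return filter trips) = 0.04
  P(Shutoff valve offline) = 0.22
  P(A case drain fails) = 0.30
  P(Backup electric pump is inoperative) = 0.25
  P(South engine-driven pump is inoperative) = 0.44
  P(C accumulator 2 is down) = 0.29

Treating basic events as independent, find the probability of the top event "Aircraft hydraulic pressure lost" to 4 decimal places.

P(Standby system down) [AND] = 0.24 × 0.35 × 0.25 = 0.021000
P(System A inoperative) [OR] = 1 − (1−0.36) × (1−0.021000) = 0.373440
P(Left circuit inoperative) [AND] = 0.37 × 0.04 = 0.014800
P(Right circuit unavailable) [OR] = 1 − (1−0.22) × (1−0.30) = 0.454000
P(System B down) [OR] = 1 − (1−0.454000) × (1−0.25) = 0.590500
P(PTU path lost) [OR] = 1 − (1−0.014800) × (1−0.590500) × (1−0.44) × (1−0.29) = 0.839592
P(Aircraft hydraulic pressure lost) [AND] = 0.373440 × 0.839592 = 0.313537
Rounded to 4 decimal places: P(Aircraft hydraulic pressure lost) ≈ 0.3135.

0.3135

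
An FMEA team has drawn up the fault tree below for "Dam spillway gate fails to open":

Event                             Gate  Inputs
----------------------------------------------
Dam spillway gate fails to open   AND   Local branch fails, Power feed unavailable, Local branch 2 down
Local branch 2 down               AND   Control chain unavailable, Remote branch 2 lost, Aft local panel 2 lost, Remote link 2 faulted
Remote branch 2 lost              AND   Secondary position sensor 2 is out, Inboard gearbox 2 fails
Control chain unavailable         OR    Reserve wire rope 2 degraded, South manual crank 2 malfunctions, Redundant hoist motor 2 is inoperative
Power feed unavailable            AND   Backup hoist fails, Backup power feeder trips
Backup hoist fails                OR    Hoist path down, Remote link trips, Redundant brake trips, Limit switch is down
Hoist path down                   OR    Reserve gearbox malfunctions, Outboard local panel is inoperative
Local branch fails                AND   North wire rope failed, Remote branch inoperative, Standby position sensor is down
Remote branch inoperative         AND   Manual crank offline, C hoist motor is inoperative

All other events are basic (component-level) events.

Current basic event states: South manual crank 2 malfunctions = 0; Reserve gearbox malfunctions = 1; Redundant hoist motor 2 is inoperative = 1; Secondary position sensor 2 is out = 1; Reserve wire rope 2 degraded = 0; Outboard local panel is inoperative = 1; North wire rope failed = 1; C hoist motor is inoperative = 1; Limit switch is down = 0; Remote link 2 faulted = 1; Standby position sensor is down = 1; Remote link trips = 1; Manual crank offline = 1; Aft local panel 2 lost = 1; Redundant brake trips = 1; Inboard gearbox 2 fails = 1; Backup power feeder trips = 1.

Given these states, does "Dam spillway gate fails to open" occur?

Yes

Remote branch inoperative [AND]: Manual crank offline=occurs, C hoist motor is inoperative=occurs → all inputs occur → occurs.
Local branch fails [AND]: North wire rope failed=occurs, Remote branch inoperative=occurs, Standby position sensor is down=occurs → all inputs occur → occurs.
Hoist path down [OR]: Reserve gearbox malfunctions=occurs, Outboard local panel is inoperative=occurs → at least one input occurs → occurs.
Backup hoist fails [OR]: Hoist path down=occurs, Remote link trips=occurs, Redundant brake trips=occurs, Limit switch is down=not → at least one input occurs → occurs.
Power feed unavailable [AND]: Backup hoist fails=occurs, Backup power feeder trips=occurs → all inputs occur → occurs.
Control chain unavailable [OR]: Reserve wire rope 2 degraded=not, South manual crank 2 malfunctions=not, Redundant hoist motor 2 is inoperative=occurs → at least one input occurs → occurs.
Remote branch 2 lost [AND]: Secondary position sensor 2 is out=occurs, Inboard gearbox 2 fails=occurs → all inputs occur → occurs.
Local branch 2 down [AND]: Control chain unavailable=occurs, Remote branch 2 lost=occurs, Aft local panel 2 lost=occurs, Remote link 2 faulted=occurs → all inputs occur → occurs.
Dam spillway gate fails to open [AND]: Local branch fails=occurs, Power feed unavailable=occurs, Local branch 2 down=occurs → all inputs occur → occurs.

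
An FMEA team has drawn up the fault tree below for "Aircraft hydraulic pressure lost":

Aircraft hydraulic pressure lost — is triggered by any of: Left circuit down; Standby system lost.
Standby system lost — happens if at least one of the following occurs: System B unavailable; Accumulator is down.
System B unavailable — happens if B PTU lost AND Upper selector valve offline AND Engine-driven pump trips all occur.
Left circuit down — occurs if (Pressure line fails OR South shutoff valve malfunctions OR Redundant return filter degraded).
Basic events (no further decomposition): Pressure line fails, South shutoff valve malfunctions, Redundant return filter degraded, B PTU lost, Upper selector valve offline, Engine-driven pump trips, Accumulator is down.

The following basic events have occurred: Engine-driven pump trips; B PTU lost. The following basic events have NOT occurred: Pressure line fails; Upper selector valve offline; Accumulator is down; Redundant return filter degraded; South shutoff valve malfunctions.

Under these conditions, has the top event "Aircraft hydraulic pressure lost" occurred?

No

Left circuit down [OR]: Pressure line fails=not, South shutoff valve malfunctions=not, Redundant return filter degraded=not → no input occurs → does not occur.
System B unavailable [AND]: B PTU lost=occurs, Upper selector valve offline=not, Engine-driven pump trips=occurs → not all inputs occur → does not occur.
Standby system lost [OR]: System B unavailable=not, Accumulator is down=not → no input occurs → does not occur.
Aircraft hydraulic pressure lost [OR]: Left circuit down=not, Standby system lost=not → no input occurs → does not occur.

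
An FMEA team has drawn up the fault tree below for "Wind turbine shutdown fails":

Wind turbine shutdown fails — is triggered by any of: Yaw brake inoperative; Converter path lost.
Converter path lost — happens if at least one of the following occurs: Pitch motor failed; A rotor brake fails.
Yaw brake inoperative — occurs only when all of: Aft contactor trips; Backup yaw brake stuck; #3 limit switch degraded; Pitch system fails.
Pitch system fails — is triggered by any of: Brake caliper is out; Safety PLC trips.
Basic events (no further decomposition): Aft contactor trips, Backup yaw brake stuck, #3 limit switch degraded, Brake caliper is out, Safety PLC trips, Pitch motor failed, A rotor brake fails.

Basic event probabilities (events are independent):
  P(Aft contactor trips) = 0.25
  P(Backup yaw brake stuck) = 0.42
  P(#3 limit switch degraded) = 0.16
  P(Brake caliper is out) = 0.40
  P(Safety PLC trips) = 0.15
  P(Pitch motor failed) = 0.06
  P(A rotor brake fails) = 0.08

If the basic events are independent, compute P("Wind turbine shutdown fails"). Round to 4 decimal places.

0.1423

P(Pitch system fails) [OR] = 1 − (1−0.40) × (1−0.15) = 0.490000
P(Yaw brake inoperative) [AND] = 0.25 × 0.42 × 0.16 × 0.490000 = 0.008232
P(Converter path lost) [OR] = 1 − (1−0.06) × (1−0.08) = 0.135200
P(Wind turbine shutdown fails) [OR] = 1 − (1−0.008232) × (1−0.135200) = 0.142319
Rounded to 4 decimal places: P(Wind turbine shutdown fails) ≈ 0.1423.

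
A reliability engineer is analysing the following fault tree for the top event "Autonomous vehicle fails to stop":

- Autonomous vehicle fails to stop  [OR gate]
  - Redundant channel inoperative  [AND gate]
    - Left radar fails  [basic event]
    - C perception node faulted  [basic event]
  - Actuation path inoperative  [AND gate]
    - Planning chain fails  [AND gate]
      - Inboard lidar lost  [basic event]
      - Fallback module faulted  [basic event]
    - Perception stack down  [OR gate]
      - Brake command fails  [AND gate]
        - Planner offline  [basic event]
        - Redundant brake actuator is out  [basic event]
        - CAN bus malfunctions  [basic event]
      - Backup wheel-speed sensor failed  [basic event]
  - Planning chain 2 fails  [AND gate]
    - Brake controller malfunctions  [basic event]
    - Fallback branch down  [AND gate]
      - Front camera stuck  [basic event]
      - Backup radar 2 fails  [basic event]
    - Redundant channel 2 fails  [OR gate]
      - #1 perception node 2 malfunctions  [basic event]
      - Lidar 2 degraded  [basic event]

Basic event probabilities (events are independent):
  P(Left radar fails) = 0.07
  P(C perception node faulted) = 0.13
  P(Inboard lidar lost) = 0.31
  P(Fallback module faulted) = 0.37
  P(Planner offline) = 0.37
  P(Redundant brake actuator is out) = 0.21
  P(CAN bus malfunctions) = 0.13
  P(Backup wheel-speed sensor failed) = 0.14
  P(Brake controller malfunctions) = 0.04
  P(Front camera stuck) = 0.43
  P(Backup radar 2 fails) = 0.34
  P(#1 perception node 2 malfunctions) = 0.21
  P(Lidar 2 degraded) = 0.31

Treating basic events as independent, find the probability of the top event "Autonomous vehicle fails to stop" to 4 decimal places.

P(Redundant channel inoperative) [AND] = 0.07 × 0.13 = 0.009100
P(Planning chain fails) [AND] = 0.31 × 0.37 = 0.114700
P(Brake command fails) [AND] = 0.37 × 0.21 × 0.13 = 0.010101
P(Perception stack down) [OR] = 1 − (1−0.010101) × (1−0.14) = 0.148687
P(Actuation path inoperative) [AND] = 0.114700 × 0.148687 = 0.017054
P(Fallback branch down) [AND] = 0.43 × 0.34 = 0.146200
P(Redundant channel 2 fails) [OR] = 1 − (1−0.21) × (1−0.31) = 0.454900
P(Planning chain 2 fails) [AND] = 0.04 × 0.146200 × 0.454900 = 0.002660
P(Autonomous vehicle fails to stop) [OR] = 1 − (1−0.009100) × (1−0.017054) × (1−0.002660) = 0.028590
Rounded to 4 decimal places: P(Autonomous vehicle fails to stop) ≈ 0.0286.

0.0286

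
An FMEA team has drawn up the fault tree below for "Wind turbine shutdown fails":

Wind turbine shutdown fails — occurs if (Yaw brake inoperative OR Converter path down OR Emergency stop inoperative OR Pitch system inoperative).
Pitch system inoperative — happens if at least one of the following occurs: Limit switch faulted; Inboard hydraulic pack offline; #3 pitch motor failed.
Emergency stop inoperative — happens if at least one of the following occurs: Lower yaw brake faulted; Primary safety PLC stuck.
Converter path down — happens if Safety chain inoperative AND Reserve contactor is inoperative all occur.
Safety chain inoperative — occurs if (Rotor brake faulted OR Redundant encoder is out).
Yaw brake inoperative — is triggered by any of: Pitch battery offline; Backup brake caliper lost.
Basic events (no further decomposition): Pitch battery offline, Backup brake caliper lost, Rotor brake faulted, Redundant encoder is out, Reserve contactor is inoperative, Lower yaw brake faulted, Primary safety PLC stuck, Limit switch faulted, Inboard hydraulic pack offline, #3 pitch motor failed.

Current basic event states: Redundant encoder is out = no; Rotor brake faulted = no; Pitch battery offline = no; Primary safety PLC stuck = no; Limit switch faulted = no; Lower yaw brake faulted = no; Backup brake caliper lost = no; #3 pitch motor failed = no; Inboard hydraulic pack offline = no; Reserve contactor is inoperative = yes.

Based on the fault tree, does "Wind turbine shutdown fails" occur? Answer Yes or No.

Yaw brake inoperative [OR]: Pitch battery offline=not, Backup brake caliper lost=not → no input occurs → does not occur.
Safety chain inoperative [OR]: Rotor brake faulted=not, Redundant encoder is out=not → no input occurs → does not occur.
Converter path down [AND]: Safety chain inoperative=not, Reserve contactor is inoperative=occurs → not all inputs occur → does not occur.
Emergency stop inoperative [OR]: Lower yaw brake faulted=not, Primary safety PLC stuck=not → no input occurs → does not occur.
Pitch system inoperative [OR]: Limit switch faulted=not, Inboard hydraulic pack offline=not, #3 pitch motor failed=not → no input occurs → does not occur.
Wind turbine shutdown fails [OR]: Yaw brake inoperative=not, Converter path down=not, Emergency stop inoperative=not, Pitch system inoperative=not → no input occurs → does not occur.

No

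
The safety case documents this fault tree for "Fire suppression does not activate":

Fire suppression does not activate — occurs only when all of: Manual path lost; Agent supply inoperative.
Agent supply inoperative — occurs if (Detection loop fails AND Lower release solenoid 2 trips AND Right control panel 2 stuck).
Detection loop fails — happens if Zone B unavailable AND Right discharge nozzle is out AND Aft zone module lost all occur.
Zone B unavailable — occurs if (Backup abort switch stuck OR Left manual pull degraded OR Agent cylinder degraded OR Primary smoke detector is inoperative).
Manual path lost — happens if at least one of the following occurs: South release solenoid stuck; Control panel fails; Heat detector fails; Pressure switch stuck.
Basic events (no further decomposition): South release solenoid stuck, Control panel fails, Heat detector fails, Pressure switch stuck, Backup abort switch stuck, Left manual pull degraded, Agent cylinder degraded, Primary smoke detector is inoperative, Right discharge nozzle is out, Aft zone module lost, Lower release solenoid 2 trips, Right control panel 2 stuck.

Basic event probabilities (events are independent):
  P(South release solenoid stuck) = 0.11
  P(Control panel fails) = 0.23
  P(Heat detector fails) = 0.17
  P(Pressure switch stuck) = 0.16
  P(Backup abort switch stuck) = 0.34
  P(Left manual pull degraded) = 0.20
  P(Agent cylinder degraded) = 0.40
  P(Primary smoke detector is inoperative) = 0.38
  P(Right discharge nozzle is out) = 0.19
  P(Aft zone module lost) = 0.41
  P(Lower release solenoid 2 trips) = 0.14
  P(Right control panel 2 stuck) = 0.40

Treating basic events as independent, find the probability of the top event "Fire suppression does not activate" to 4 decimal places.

0.0018

P(Manual path lost) [OR] = 1 − (1−0.11) × (1−0.23) × (1−0.17) × (1−0.16) = 0.522209
P(Zone B unavailable) [OR] = 1 − (1−0.34) × (1−0.20) × (1−0.40) × (1−0.38) = 0.803584
P(Detection loop fails) [AND] = 0.803584 × 0.19 × 0.41 = 0.062599
P(Agent supply inoperative) [AND] = 0.062599 × 0.14 × 0.40 = 0.003506
P(Fire suppression does not activate) [AND] = 0.522209 × 0.003506 = 0.001831
Rounded to 4 decimal places: P(Fire suppression does not activate) ≈ 0.0018.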